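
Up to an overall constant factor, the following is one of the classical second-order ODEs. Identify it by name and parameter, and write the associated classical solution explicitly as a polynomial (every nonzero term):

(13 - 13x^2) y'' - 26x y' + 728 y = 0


All three coefficients share the factor 13; dividing through by 13 gives  (1 - x^2) y'' - 2x y' + 56 y = 0.
This matches the Legendre equation (1 - x^2) y'' - 2x y' + n(n+1) y = 0 (note the -2x y' term) with n(n+1) = 56, so n = 7; the polynomial solution is P_7(x).
With y = sum_k a_k x^k, matching x^k gives (k+2)(k+1) a_{k+2} = [k(k+1) - n(n+1)] a_k = (k - 7)(k + 8) a_k. The right side vanishes at k = 7, so the series with the parity of 7 terminates at degree 7.
Standard normalization (P_n(1) = 1): leading coefficient (2n)!/(2^n (n!)^2) = 87178291200/(128*25401600) = 429/16, so a_7 = 429/16. Work downward with a_k = (k+1)(k+2) a_{k+2} / ((k - 7)(k + 8)):
  a_5 = (6)(7)(429/16) / ((5 - 7)(5 + 8)) = (9009/8)/(-26) = -693/16
  a_3 = (4)(5)(-693/16) / ((3 - 7)(3 + 8)) = (-3465/4)/(-44) = 315/16
  a_1 = (2)(3)(315/16) / ((1 - 7)(1 + 8)) = (945/8)/(-54) = -35/16
Hence P_7(x) = 429 x^7/16 - 693 x^5/16 + 315 x^3/16 - 35 x/16.

P_7(x); series = 429 x^7/16 - 693 x^5/16 + 315 x^3/16 - 35 x/16


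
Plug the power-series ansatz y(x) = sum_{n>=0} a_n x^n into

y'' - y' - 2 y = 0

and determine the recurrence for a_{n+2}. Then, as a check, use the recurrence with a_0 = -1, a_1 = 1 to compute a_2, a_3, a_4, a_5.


Substitute y = sum_n a_n x^n.
y''(x) has coefficient (n+2)(n+1) a_{n+2} at x^n;
-y'(x) has coefficient -(n+1) a_{n+1} at x^n;
-2 y(x) has coefficient -2 a_n at x^n.
Matching x^n: (n+2)(n+1) a_{n+2} - (n+1) a_{n+1} - 2 a_n = 0.
Thus a_{n+2} = [(n+1) a_{n+1} + 2 a_n] / ((n+1)(n+2)).

Check with a_0 = -1, a_1 = 1 (apply the recurrence for n = 0, 1, 2, 3): a_0 = -1, a_1 = 1, a_2 = -1/2, a_3 = 1/6, a_4 = -1/24, a_5 = 1/120.

a_(n+2) = [(n+1) a_(n+1) + 2 a_n] / ((n+1)(n+2)); check: a_0 = -1, a_1 = 1, a_2 = -1/2, a_3 = 1/6, a_4 = -1/24, a_5 = 1/120


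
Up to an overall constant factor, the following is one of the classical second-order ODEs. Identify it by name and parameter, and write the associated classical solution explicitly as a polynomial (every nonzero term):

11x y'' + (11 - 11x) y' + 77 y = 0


All three coefficients share the factor 11; dividing through by 11 gives  x y'' + (1 - x) y' + 7 y = 0.
This matches the Laguerre equation x y'' + (1 - x) y' + n y = 0 with n = 7; the polynomial solution is L_7(x).
With y = sum_k a_k x^k, matching x^k gives (k+1)k a_{k+1} + (k+1) a_{k+1} - k a_k + n a_k = 0, i.e. (k+1)^2 a_{k+1} = (k - n) a_k = (k - 7) a_k. The right side vanishes at k = 7, so the series terminates at degree 7.
Standard normalization L_n(0) = 1 gives a_0 = 1. Work upward with a_{k+1} = (k - 7) a_k / (k+1)^2:
  a_1 = (0 - 7)(1) / 1^2 = -7/1 = -7
  a_2 = (1 - 7)(-7) / 2^2 = 42/4 = 21/2
  a_3 = (2 - 7)(21/2) / 3^2 = (-105/2)/9 = -35/6
  a_4 = (3 - 7)(-35/6) / 4^2 = (70/3)/16 = 35/24
  a_5 = (4 - 7)(35/24) / 5^2 = (-35/8)/25 = -7/40
  a_6 = (5 - 7)(-7/40) / 6^2 = (7/20)/36 = 7/720
  a_7 = (6 - 7)(7/720) / 7^2 = (-7/720)/49 = -1/5040
Hence L_7(x) = -x^7/5040 + 7 x^6/720 - 7 x^5/40 + 35 x^4/24 - 35 x^3/6 + 21 x^2/2 - 7 x + 1.

L_7(x); series = -x^7/5040 + 7 x^6/720 - 7 x^5/40 + 35 x^4/24 - 35 x^3/6 + 21 x^2/2 - 7 x + 1


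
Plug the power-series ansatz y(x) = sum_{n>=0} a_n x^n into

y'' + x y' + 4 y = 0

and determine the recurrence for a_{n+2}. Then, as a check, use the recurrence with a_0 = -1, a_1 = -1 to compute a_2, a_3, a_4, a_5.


Substitute y = sum_n a_n x^n.
y''(x) has coefficient (n+2)(n+1) a_{n+2} at x^n;
x y'(x) has coefficient n a_n at x^n (shift);
4 y(x) has coefficient 4 a_n at x^n.
Matching x^n: (n+2)(n+1) a_{n+2} + (n + 4) a_n = 0.
Thus a_{n+2} = (-n - 4) / ((n+1)(n+2)) * a_n.

Check with a_0 = -1, a_1 = -1 (apply the recurrence for n = 0, 1, 2, 3): a_0 = -1, a_1 = -1, a_2 = 2, a_3 = 5/6, a_4 = -1, a_5 = -7/24.

a_(n+2) = (-n - 4) / ((n+1)(n+2)) * a_n; check: a_0 = -1, a_1 = -1, a_2 = 2, a_3 = 5/6, a_4 = -1, a_5 = -7/24


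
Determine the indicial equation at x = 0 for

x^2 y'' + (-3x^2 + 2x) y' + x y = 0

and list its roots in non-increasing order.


Divide by x^2 to reach normal form y'' + P_1(x) y' + P_2(x) y = 0 with P_1(x) = -3 + 2/x and P_2(x) = 1/x.
x = 0 is a singular point because the y'-coefficient -3 + 2/x has a pole at x = 0 and the y-coefficient 1/x has a pole at x = 0.
It is a regular singular point because x P_1(x) = p(x) = 2 - 3x and x^2 P_2(x) = q(x) = x are polynomials, hence analytic at x = 0.
p(0) = 2,  q(0) = 0.
Indicial equation: r(r-1) + p(0) r + q(0) = 0, i.e. r^2 + (p(0) - 1) r + q(0) = 0, i.e. r^2 + 1 r = 0.
Discriminant: (1)^2 - 4(0) = 1, so r = (-1 ± 1)/2.
Solving: r_1 = 0, r_2 = -1.

indicial: r^2 + 1 r = 0; roots r_1 = 0, r_2 = -1


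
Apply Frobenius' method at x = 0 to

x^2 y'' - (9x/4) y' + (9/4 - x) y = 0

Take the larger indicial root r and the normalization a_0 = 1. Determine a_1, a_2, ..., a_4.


Write in Frobenius form y'' + (p(x)/x) y' + (q(x)/x^2) y = 0:
  p(x) = -9/4,  q(x) = 9/4 - x.
Indicial equation: r(r-1) + (-9/4) r + (9/4) = 0 -> roots r_1 = 9/4, r_2 = 1.
Take r = r_1 = 9/4. Let y(x) = x^r sum_{n>=0} a_n x^n with a_0 = 1.
Substitute y = x^r sum a_n x^n and match x^{r+n}. The recurrence is
  D(n) a_n - 1 a_{n-1} = 0,  where D(n) = (r+n)(r+n-1) + (-9/4)(r+n) + (9/4).
  a_n = 1 / D(n) * a_{n-1}.
Since the indicial polynomial factors as (r - r_1)(r - r_2), D(n) = (r_1 + n - r_1)(r_1 + n - r_2) = n(n + 5/4).
Evaluating step by step (a_0 = 1):
  n = 1: D(1) = 1(1 + 5/4) = 9/4; numerator = 1(1) = 1; a_1 = (1)/(9/4) = 4/9
  n = 2: D(2) = 2(2 + 5/4) = 13/2; numerator = 1(4/9) = 4/9; a_2 = (4/9)/(13/2) = 8/117
  n = 3: D(3) = 3(3 + 5/4) = 51/4; numerator = 1(8/117) = 8/117; a_3 = (8/117)/(51/4) = 32/5967
  n = 4: D(4) = 4(4 + 5/4) = 21; numerator = 1(32/5967) = 32/5967; a_4 = (32/5967)/(21) = 32/125307

r = 9/4; a_0 = 1; a_1 = 4/9; a_2 = 8/117; a_3 = 32/5967; a_4 = 32/125307


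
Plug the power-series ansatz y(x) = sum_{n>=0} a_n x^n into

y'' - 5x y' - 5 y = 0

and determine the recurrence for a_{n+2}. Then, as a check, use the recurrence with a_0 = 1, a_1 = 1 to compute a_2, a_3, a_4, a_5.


Substitute y = sum_n a_n x^n.
y''(x) has coefficient (n+2)(n+1) a_{n+2} at x^n;
-5 x y'(x) has coefficient -5 n a_n at x^n (shift);
-5 y(x) has coefficient -5 a_n at x^n.
Matching x^n: (n+2)(n+1) a_{n+2} + (-5n - 5) a_n = 0.
Thus a_{n+2} = (5n + 5) / ((n+1)(n+2)) * a_n.

Check with a_0 = 1, a_1 = 1 (apply the recurrence for n = 0, 1, 2, 3): a_0 = 1, a_1 = 1, a_2 = 5/2, a_3 = 5/3, a_4 = 25/8, a_5 = 5/3.

a_(n+2) = (5n + 5) / ((n+1)(n+2)) * a_n; check: a_0 = 1, a_1 = 1, a_2 = 5/2, a_3 = 5/3, a_4 = 25/8, a_5 = 5/3


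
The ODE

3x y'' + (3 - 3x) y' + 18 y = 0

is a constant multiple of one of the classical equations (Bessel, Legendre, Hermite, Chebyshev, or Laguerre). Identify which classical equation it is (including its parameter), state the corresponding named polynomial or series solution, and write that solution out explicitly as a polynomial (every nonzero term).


All three coefficients share the factor 3; dividing through by 3 gives  x y'' + (1 - x) y' + 6 y = 0.
This matches the Laguerre equation x y'' + (1 - x) y' + n y = 0 with n = 6; the polynomial solution is L_6(x).
With y = sum_k a_k x^k, matching x^k gives (k+1)k a_{k+1} + (k+1) a_{k+1} - k a_k + n a_k = 0, i.e. (k+1)^2 a_{k+1} = (k - n) a_k = (k - 6) a_k. The right side vanishes at k = 6, so the series terminates at degree 6.
Standard normalization L_n(0) = 1 gives a_0 = 1. Work upward with a_{k+1} = (k - 6) a_k / (k+1)^2:
  a_1 = (0 - 6)(1) / 1^2 = -6/1 = -6
  a_2 = (1 - 6)(-6) / 2^2 = 30/4 = 15/2
  a_3 = (2 - 6)(15/2) / 3^2 = -30/9 = -10/3
  a_4 = (3 - 6)(-10/3) / 4^2 = 10/16 = 5/8
  a_5 = (4 - 6)(5/8) / 5^2 = (-5/4)/25 = -1/20
  a_6 = (5 - 6)(-1/20) / 6^2 = (1/20)/36 = 1/720
Hence L_6(x) = x^6/720 - x^5/20 + 5 x^4/8 - 10 x^3/3 + 15 x^2/2 - 6 x + 1.

L_6(x); series = x^6/720 - x^5/20 + 5 x^4/8 - 10 x^3/3 + 15 x^2/2 - 6 x + 1


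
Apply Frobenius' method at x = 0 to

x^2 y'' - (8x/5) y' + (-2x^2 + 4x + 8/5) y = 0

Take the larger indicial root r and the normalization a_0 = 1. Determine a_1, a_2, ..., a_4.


Write in Frobenius form y'' + (p(x)/x) y' + (q(x)/x^2) y = 0:
  p(x) = -8/5,  q(x) = -2x^2 + 4x + 8/5.
Indicial equation: r(r-1) + (-8/5) r + (8/5) = 0 -> roots r_1 = 8/5, r_2 = 1.
Take r = r_1 = 8/5. Let y(x) = x^r sum_{n>=0} a_n x^n with a_0 = 1.
Substitute y = x^r sum a_n x^n and match x^{r+n}. The recurrence is
  D(n) a_n + 4 a_{n-1} - 2 a_{n-2} = 0,  where D(n) = (r+n)(r+n-1) + (-8/5)(r+n) + (8/5).
  a_n = [-4 a_{n-1} + 2 a_{n-2}] / D(n).
Since the indicial polynomial factors as (r - r_1)(r - r_2), D(n) = (r_1 + n - r_1)(r_1 + n - r_2) = n(n + 3/5).
Evaluating step by step (a_0 = 1):
  n = 1: D(1) = 1(1 + 3/5) = 8/5; numerator = -4(1) = -4; a_1 = (-4)/(8/5) = -5/2
  n = 2: D(2) = 2(2 + 3/5) = 26/5; numerator = -4(-5/2) + 2(1) = 12; a_2 = (12)/(26/5) = 30/13
  n = 3: D(3) = 3(3 + 3/5) = 54/5; numerator = -4(30/13) + 2(-5/2) = -185/13; a_3 = (-185/13)/(54/5) = -925/702
  n = 4: D(4) = 4(4 + 3/5) = 92/5; numerator = -4(-925/702) + 2(30/13) = 3470/351; a_4 = (3470/351)/(92/5) = 8675/16146

r = 8/5; a_0 = 1; a_1 = -5/2; a_2 = 30/13; a_3 = -925/702; a_4 = 8675/16146


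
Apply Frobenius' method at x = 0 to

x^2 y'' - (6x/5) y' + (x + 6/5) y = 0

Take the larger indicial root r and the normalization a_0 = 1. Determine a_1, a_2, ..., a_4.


Write in Frobenius form y'' + (p(x)/x) y' + (q(x)/x^2) y = 0:
  p(x) = -6/5,  q(x) = x + 6/5.
Indicial equation: r(r-1) + (-6/5) r + (6/5) = 0 -> roots r_1 = 6/5, r_2 = 1.
Take r = r_1 = 6/5. Let y(x) = x^r sum_{n>=0} a_n x^n with a_0 = 1.
Substitute y = x^r sum a_n x^n and match x^{r+n}. The recurrence is
  D(n) a_n + 1 a_{n-1} = 0,  where D(n) = (r+n)(r+n-1) + (-6/5)(r+n) + (6/5).
  a_n = -1 / D(n) * a_{n-1}.
Since the indicial polynomial factors as (r - r_1)(r - r_2), D(n) = (r_1 + n - r_1)(r_1 + n - r_2) = n(n + 1/5).
Evaluating step by step (a_0 = 1):
  n = 1: D(1) = 1(1 + 1/5) = 6/5; numerator = -1(1) = -1; a_1 = (-1)/(6/5) = -5/6
  n = 2: D(2) = 2(2 + 1/5) = 22/5; numerator = -1(-5/6) = 5/6; a_2 = (5/6)/(22/5) = 25/132
  n = 3: D(3) = 3(3 + 1/5) = 48/5; numerator = -1(25/132) = -25/132; a_3 = (-25/132)/(48/5) = -125/6336
  n = 4: D(4) = 4(4 + 1/5) = 84/5; numerator = -1(-125/6336) = 125/6336; a_4 = (125/6336)/(84/5) = 625/532224

r = 6/5; a_0 = 1; a_1 = -5/6; a_2 = 25/132; a_3 = -125/6336; a_4 = 625/532224


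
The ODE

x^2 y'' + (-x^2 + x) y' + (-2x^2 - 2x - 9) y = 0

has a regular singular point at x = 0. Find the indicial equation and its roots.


Divide by x^2 to reach normal form y'' + P_1(x) y' + P_2(x) y = 0 with P_1(x) = -1 + 1/x and P_2(x) = -2 - 2/x - 9/x^2.
x = 0 is a singular point because the y'-coefficient -1 + 1/x has a pole at x = 0 and the y-coefficient -2 - 2/x - 9/x^2 has a pole at x = 0.
It is a regular singular point because x P_1(x) = p(x) = 1 - x and x^2 P_2(x) = q(x) = -2x^2 - 2x - 9 are polynomials, hence analytic at x = 0.
p(0) = 1,  q(0) = -9.
Indicial equation: r(r-1) + p(0) r + q(0) = 0, i.e. r^2 + (p(0) - 1) r + q(0) = 0, i.e. r^2 - 9 = 0.
Discriminant: (0)^2 - 4(-9) = 36, so r = (0 ± 6)/2.
Solving: r_1 = 3, r_2 = -3.

indicial: r^2 - 9 = 0; roots r_1 = 3, r_2 = -3


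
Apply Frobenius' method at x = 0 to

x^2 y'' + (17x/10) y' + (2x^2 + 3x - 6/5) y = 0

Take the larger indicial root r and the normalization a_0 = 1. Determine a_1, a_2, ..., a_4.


Write in Frobenius form y'' + (p(x)/x) y' + (q(x)/x^2) y = 0:
  p(x) = 17/10,  q(x) = 2x^2 + 3x - 6/5.
Indicial equation: r(r-1) + (17/10) r + (-6/5) = 0 -> roots r_1 = 4/5, r_2 = -3/2.
Take r = r_1 = 4/5. Let y(x) = x^r sum_{n>=0} a_n x^n with a_0 = 1.
Substitute y = x^r sum a_n x^n and match x^{r+n}. The recurrence is
  D(n) a_n + 3 a_{n-1} + 2 a_{n-2} = 0,  where D(n) = (r+n)(r+n-1) + (17/10)(r+n) + (-6/5).
  a_n = [-3 a_{n-1} - 2 a_{n-2}] / D(n).
Since the indicial polynomial factors as (r - r_1)(r - r_2), D(n) = (r_1 + n - r_1)(r_1 + n - r_2) = n(n + 23/10).
Evaluating step by step (a_0 = 1):
  n = 1: D(1) = 1(1 + 23/10) = 33/10; numerator = -3(1) = -3; a_1 = (-3)/(33/10) = -10/11
  n = 2: D(2) = 2(2 + 23/10) = 43/5; numerator = -3(-10/11) - 2(1) = 8/11; a_2 = (8/11)/(43/5) = 40/473
  n = 3: D(3) = 3(3 + 23/10) = 159/10; numerator = -3(40/473) - 2(-10/11) = 740/473; a_3 = (740/473)/(159/10) = 7400/75207
  n = 4: D(4) = 4(4 + 23/10) = 126/5; numerator = -3(7400/75207) - 2(40/473) = -11640/25069; a_4 = (-11640/25069)/(126/5) = -9700/526449

r = 4/5; a_0 = 1; a_1 = -10/11; a_2 = 40/473; a_3 = 7400/75207; a_4 = -9700/526449


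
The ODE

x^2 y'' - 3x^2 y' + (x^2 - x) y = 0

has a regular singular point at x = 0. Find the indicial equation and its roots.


Divide by x^2 to reach normal form y'' + P_1(x) y' + P_2(x) y = 0 with P_1(x) = -3 and P_2(x) = 1 - 1/x.
x = 0 is a singular point because the y-coefficient 1 - 1/x has a pole at x = 0.
It is a regular singular point because x P_1(x) = p(x) = -3x and x^2 P_2(x) = q(x) = x^2 - x are polynomials, hence analytic at x = 0.
p(0) = 0,  q(0) = 0.
Indicial equation: r(r-1) + p(0) r + q(0) = 0, i.e. r^2 + (p(0) - 1) r + q(0) = 0, i.e. r^2 - 1 r = 0.
Discriminant: (-1)^2 - 4(0) = 1, so r = (1 ± 1)/2.
Solving: r_1 = 1, r_2 = 0.

indicial: r^2 - 1 r = 0; roots r_1 = 1, r_2 = 0


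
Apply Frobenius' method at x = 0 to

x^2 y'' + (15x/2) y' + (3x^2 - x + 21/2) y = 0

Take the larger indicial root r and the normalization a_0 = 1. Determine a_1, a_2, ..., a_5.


Write in Frobenius form y'' + (p(x)/x) y' + (q(x)/x^2) y = 0:
  p(x) = 15/2,  q(x) = 3x^2 - x + 21/2.
Indicial equation: r(r-1) + (15/2) r + (21/2) = 0 -> roots r_1 = -3, r_2 = -7/2.
Take r = r_1 = -3. Let y(x) = x^r sum_{n>=0} a_n x^n with a_0 = 1.
Substitute y = x^r sum a_n x^n and match x^{r+n}. The recurrence is
  D(n) a_n - 1 a_{n-1} + 3 a_{n-2} = 0,  where D(n) = (r+n)(r+n-1) + (15/2)(r+n) + (21/2).
  a_n = [1 a_{n-1} - 3 a_{n-2}] / D(n).
Since the indicial polynomial factors as (r - r_1)(r - r_2), D(n) = (r_1 + n - r_1)(r_1 + n - r_2) = n(n + 1/2).
Evaluating step by step (a_0 = 1):
  n = 1: D(1) = 1(1 + 1/2) = 3/2; numerator = 1(1) = 1; a_1 = (1)/(3/2) = 2/3
  n = 2: D(2) = 2(2 + 1/2) = 5; numerator = 1(2/3) - 3(1) = -7/3; a_2 = (-7/3)/(5) = -7/15
  n = 3: D(3) = 3(3 + 1/2) = 21/2; numerator = 1(-7/15) - 3(2/3) = -37/15; a_3 = (-37/15)/(21/2) = -74/315
  n = 4: D(4) = 4(4 + 1/2) = 18; numerator = 1(-74/315) - 3(-7/15) = 367/315; a_4 = (367/315)/(18) = 367/5670
  n = 5: D(5) = 5(5 + 1/2) = 55/2; numerator = 1(367/5670) - 3(-74/315) = 4363/5670; a_5 = (4363/5670)/(55/2) = 4363/155925

r = -3; a_0 = 1; a_1 = 2/3; a_2 = -7/15; a_3 = -74/315; a_4 = 367/5670; a_5 = 4363/155925


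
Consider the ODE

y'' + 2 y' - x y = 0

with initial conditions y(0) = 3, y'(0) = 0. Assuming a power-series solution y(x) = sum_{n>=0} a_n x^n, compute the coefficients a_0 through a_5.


Ansatz: y(x) = sum_{n>=0} a_n x^n, so y'(x) = sum_{n>=1} n a_n x^(n-1) and y''(x) = sum_{n>=2} n(n-1) a_n x^(n-2).
Substitute into P(x) y'' + Q(x) y' + R(x) y = 0 with P(x) = 1, Q(x) = 2, R(x) = -x, and match powers of x.
Initial conditions: a_0 = 3, a_1 = 0.
Setting the coefficient of each power of x to zero and solving order by order (substituting the coefficients already found):
  x^0: 2 a_2 + 2 a_1 = 0  ->  2 a_2 = -2 a_1 = 0  ->  a_2 = 0
  x^1: 6 a_3 + 4 a_2 - a_0 = 0  ->  6 a_3 = -4 a_2 + a_0 = 3  ->  a_3 = 1/2
  x^2: 12 a_4 + 6 a_3 - a_1 = 0  ->  12 a_4 = -6 a_3 + a_1 = -3  ->  a_4 = -1/4
  x^3: 20 a_5 + 8 a_4 - a_2 = 0  ->  20 a_5 = -8 a_4 + a_2 = 2  ->  a_5 = 1/10
Truncated series: y(x) = 3 + (1/2) x^3 - (1/4) x^4 + (1/10) x^5 + O(x^6).

a_0 = 3; a_1 = 0; a_2 = 0; a_3 = 1/2; a_4 = -1/4; a_5 = 1/10


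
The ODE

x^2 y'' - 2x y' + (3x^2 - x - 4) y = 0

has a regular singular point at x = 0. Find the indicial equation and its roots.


Divide by x^2 to reach normal form y'' + P_1(x) y' + P_2(x) y = 0 with P_1(x) = -2/x and P_2(x) = 3 - 1/x - 4/x^2.
x = 0 is a singular point because the y'-coefficient -2/x has a pole at x = 0 and the y-coefficient 3 - 1/x - 4/x^2 has a pole at x = 0.
It is a regular singular point because x P_1(x) = p(x) = -2 and x^2 P_2(x) = q(x) = 3x^2 - x - 4 are polynomials, hence analytic at x = 0.
p(0) = -2,  q(0) = -4.
Indicial equation: r(r-1) + p(0) r + q(0) = 0, i.e. r^2 + (p(0) - 1) r + q(0) = 0, i.e. r^2 - 3 r - 4 = 0.
Discriminant: (-3)^2 - 4(-4) = 25, so r = (3 ± 5)/2.
Solving: r_1 = 4, r_2 = -1.

indicial: r^2 - 3 r - 4 = 0; roots r_1 = 4, r_2 = -1


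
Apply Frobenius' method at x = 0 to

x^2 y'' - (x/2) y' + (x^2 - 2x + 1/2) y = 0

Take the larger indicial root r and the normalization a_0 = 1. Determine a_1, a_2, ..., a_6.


Write in Frobenius form y'' + (p(x)/x) y' + (q(x)/x^2) y = 0:
  p(x) = -1/2,  q(x) = x^2 - 2x + 1/2.
Indicial equation: r(r-1) + (-1/2) r + (1/2) = 0 -> roots r_1 = 1, r_2 = 1/2.
Take r = r_1 = 1. Let y(x) = x^r sum_{n>=0} a_n x^n with a_0 = 1.
Substitute y = x^r sum a_n x^n and match x^{r+n}. The recurrence is
  D(n) a_n - 2 a_{n-1} + 1 a_{n-2} = 0,  where D(n) = (r+n)(r+n-1) + (-1/2)(r+n) + (1/2).
  a_n = [2 a_{n-1} - 1 a_{n-2}] / D(n).
Since the indicial polynomial factors as (r - r_1)(r - r_2), D(n) = (r_1 + n - r_1)(r_1 + n - r_2) = n(n + 1/2).
Evaluating step by step (a_0 = 1):
  n = 1: D(1) = 1(1 + 1/2) = 3/2; numerator = 2(1) = 2; a_1 = (2)/(3/2) = 4/3
  n = 2: D(2) = 2(2 + 1/2) = 5; numerator = 2(4/3) - 1(1) = 5/3; a_2 = (5/3)/(5) = 1/3
  n = 3: D(3) = 3(3 + 1/2) = 21/2; numerator = 2(1/3) - 1(4/3) = -2/3; a_3 = (-2/3)/(21/2) = -4/63
  n = 4: D(4) = 4(4 + 1/2) = 18; numerator = 2(-4/63) - 1(1/3) = -29/63; a_4 = (-29/63)/(18) = -29/1134
  n = 5: D(5) = 5(5 + 1/2) = 55/2; numerator = 2(-29/1134) - 1(-4/63) = 1/81; a_5 = (1/81)/(55/2) = 2/4455
  n = 6: D(6) = 6(6 + 1/2) = 39; numerator = 2(2/4455) - 1(-29/1134) = 1651/62370; a_6 = (1651/62370)/(39) = 127/187110

r = 1; a_0 = 1; a_1 = 4/3; a_2 = 1/3; a_3 = -4/63; a_4 = -29/1134; a_5 = 2/4455; a_6 = 127/187110


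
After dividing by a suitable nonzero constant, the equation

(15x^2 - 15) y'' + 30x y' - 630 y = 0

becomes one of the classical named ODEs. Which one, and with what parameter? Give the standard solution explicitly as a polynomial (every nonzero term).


All three coefficients share the factor -15; dividing through by -15 gives  (1 - x^2) y'' - 2x y' + 42 y = 0.
This matches the Legendre equation (1 - x^2) y'' - 2x y' + n(n+1) y = 0 (note the -2x y' term) with n(n+1) = 42, so n = 6; the polynomial solution is P_6(x).
With y = sum_k a_k x^k, matching x^k gives (k+2)(k+1) a_{k+2} = [k(k+1) - n(n+1)] a_k = (k - 6)(k + 7) a_k. The right side vanishes at k = 6, so the series with the parity of 6 terminates at degree 6.
Standard normalization (P_n(1) = 1): leading coefficient (2n)!/(2^n (n!)^2) = 479001600/(64*518400) = 231/16, so a_6 = 231/16. Work downward with a_k = (k+1)(k+2) a_{k+2} / ((k - 6)(k + 7)):
  a_4 = (5)(6)(231/16) / ((4 - 6)(4 + 7)) = (3465/8)/(-22) = -315/16
  a_2 = (3)(4)(-315/16) / ((2 - 6)(2 + 7)) = (-945/4)/(-36) = 105/16
  a_0 = (1)(2)(105/16) / ((0 - 6)(0 + 7)) = (105/8)/(-42) = -5/16
Hence P_6(x) = 231 x^6/16 - 315 x^4/16 + 105 x^2/16 - 5/16.

P_6(x); series = 231 x^6/16 - 315 x^4/16 + 105 x^2/16 - 5/16


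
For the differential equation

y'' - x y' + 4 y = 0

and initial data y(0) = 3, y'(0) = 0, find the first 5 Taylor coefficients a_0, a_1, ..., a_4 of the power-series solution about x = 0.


Ansatz: y(x) = sum_{n>=0} a_n x^n, so y'(x) = sum_{n>=1} n a_n x^(n-1) and y''(x) = sum_{n>=2} n(n-1) a_n x^(n-2).
Substitute into P(x) y'' + Q(x) y' + R(x) y = 0 with P(x) = 1, Q(x) = -x, R(x) = 4, and match powers of x.
Initial conditions: a_0 = 3, a_1 = 0.
Setting the coefficient of each power of x to zero and solving order by order (substituting the coefficients already found):
  x^0: 2 a_2 + 4 a_0 = 0  ->  2 a_2 = -4 a_0 = -12  ->  a_2 = -6
  x^1: 6 a_3 + 3 a_1 = 0  ->  6 a_3 = -3 a_1 = 0  ->  a_3 = 0
  x^2: 12 a_4 + 2 a_2 = 0  ->  12 a_4 = -2 a_2 = 12  ->  a_4 = 1
Truncated series: y(x) = 3 - 6 x^2 + x^4 + O(x^5).

a_0 = 3; a_1 = 0; a_2 = -6; a_3 = 0; a_4 = 1


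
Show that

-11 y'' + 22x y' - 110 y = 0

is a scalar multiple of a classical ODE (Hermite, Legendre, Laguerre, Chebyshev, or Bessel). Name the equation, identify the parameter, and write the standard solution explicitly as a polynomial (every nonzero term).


All three coefficients share the factor -11; dividing through by -11 gives  y'' - 2x y' + 10 y = 0.
This matches the Hermite equation y'' - 2x y' + 2n y = 0 with 2n = 10, so n = 5; the polynomial solution is H_5(x).
With y = sum_k a_k x^k, matching x^k gives (k+2)(k+1) a_{k+2} = 2(k - n) a_k = 2(k - 5) a_k. The right side vanishes at k = 5, so the series with the parity of 5 terminates at degree 5.
Standard normalization: leading coefficient of H_n is 2^n, so a_5 = 2^5 = 32. Work downward with a_k = (k+1)(k+2) a_{k+2} / (2(k - n)):
  a_3 = (4)(5)(32) / (2(3 - 5)) = 640/(-4) = -160
  a_1 = (2)(3)(-160) / (2(1 - 5)) = -960/(-8) = 120
Hence H_5(x) = 32 x^5 - 160 x^3 + 120 x.

H_5(x); series = 32 x^5 - 160 x^3 + 120 x


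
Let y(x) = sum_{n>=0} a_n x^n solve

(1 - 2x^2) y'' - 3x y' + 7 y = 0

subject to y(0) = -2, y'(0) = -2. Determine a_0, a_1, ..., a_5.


Ansatz: y(x) = sum_{n>=0} a_n x^n, so y'(x) = sum_{n>=1} n a_n x^(n-1) and y''(x) = sum_{n>=2} n(n-1) a_n x^(n-2).
Substitute into P(x) y'' + Q(x) y' + R(x) y = 0 with P(x) = 1 - 2x^2, Q(x) = -3x, R(x) = 7, and match powers of x.
Initial conditions: a_0 = -2, a_1 = -2.
Setting the coefficient of each power of x to zero and solving order by order (substituting the coefficients already found):
  x^0: 2 a_2 + 7 a_0 = 0  ->  2 a_2 = -7 a_0 = 14  ->  a_2 = 7
  x^1: 6 a_3 + 4 a_1 = 0  ->  6 a_3 = -4 a_1 = 8  ->  a_3 = 4/3
  x^2: 12 a_4 - 3 a_2 = 0  ->  12 a_4 = 3 a_2 = 21  ->  a_4 = 7/4
  x^3: 20 a_5 - 14 a_3 = 0  ->  20 a_5 = 14 a_3 = 56/3  ->  a_5 = 14/15
Truncated series: y(x) = -2 - 2 x + 7 x^2 + (4/3) x^3 + (7/4) x^4 + (14/15) x^5 + O(x^6).

a_0 = -2; a_1 = -2; a_2 = 7; a_3 = 4/3; a_4 = 7/4; a_5 = 14/15


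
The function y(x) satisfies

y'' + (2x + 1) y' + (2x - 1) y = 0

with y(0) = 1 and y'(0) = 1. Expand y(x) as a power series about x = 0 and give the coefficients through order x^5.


Ansatz: y(x) = sum_{n>=0} a_n x^n, so y'(x) = sum_{n>=1} n a_n x^(n-1) and y''(x) = sum_{n>=2} n(n-1) a_n x^(n-2).
Substitute into P(x) y'' + Q(x) y' + R(x) y = 0 with P(x) = 1, Q(x) = 2x + 1, R(x) = 2x - 1, and match powers of x.
Initial conditions: a_0 = 1, a_1 = 1.
Setting the coefficient of each power of x to zero and solving order by order (substituting the coefficients already found):
  x^0: 2 a_2 + a_1 - a_0 = 0  ->  2 a_2 = -a_1 + a_0 = 0  ->  a_2 = 0
  x^1: 6 a_3 + 2 a_2 + a_1 + 2 a_0 = 0  ->  6 a_3 = -2 a_2 - a_1 - 2 a_0 = -3  ->  a_3 = -1/2
  x^2: 12 a_4 + 3 a_3 + 3 a_2 + 2 a_1 = 0  ->  12 a_4 = -3 a_3 - 3 a_2 - 2 a_1 = -1/2  ->  a_4 = -1/24
  x^3: 20 a_5 + 4 a_4 + 5 a_3 + 2 a_2 = 0  ->  20 a_5 = -4 a_4 - 5 a_3 - 2 a_2 = 8/3  ->  a_5 = 2/15
Truncated series: y(x) = 1 + x - (1/2) x^3 - (1/24) x^4 + (2/15) x^5 + O(x^6).

a_0 = 1; a_1 = 1; a_2 = 0; a_3 = -1/2; a_4 = -1/24; a_5 = 2/15


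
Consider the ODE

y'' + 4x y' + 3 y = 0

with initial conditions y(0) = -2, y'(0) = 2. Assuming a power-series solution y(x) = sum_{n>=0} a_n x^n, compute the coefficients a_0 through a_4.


Ansatz: y(x) = sum_{n>=0} a_n x^n, so y'(x) = sum_{n>=1} n a_n x^(n-1) and y''(x) = sum_{n>=2} n(n-1) a_n x^(n-2).
Substitute into P(x) y'' + Q(x) y' + R(x) y = 0 with P(x) = 1, Q(x) = 4x, R(x) = 3, and match powers of x.
Initial conditions: a_0 = -2, a_1 = 2.
Setting the coefficient of each power of x to zero and solving order by order (substituting the coefficients already found):
  x^0: 2 a_2 + 3 a_0 = 0  ->  2 a_2 = -3 a_0 = 6  ->  a_2 = 3
  x^1: 6 a_3 + 7 a_1 = 0  ->  6 a_3 = -7 a_1 = -14  ->  a_3 = -7/3
  x^2: 12 a_4 + 11 a_2 = 0  ->  12 a_4 = -11 a_2 = -33  ->  a_4 = -11/4
Truncated series: y(x) = -2 + 2 x + 3 x^2 - (7/3) x^3 - (11/4) x^4 + O(x^5).

a_0 = -2; a_1 = 2; a_2 = 3; a_3 = -7/3; a_4 = -11/4


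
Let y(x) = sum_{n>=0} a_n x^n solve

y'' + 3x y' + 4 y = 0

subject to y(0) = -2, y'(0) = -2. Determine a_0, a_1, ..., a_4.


Ansatz: y(x) = sum_{n>=0} a_n x^n, so y'(x) = sum_{n>=1} n a_n x^(n-1) and y''(x) = sum_{n>=2} n(n-1) a_n x^(n-2).
Substitute into P(x) y'' + Q(x) y' + R(x) y = 0 with P(x) = 1, Q(x) = 3x, R(x) = 4, and match powers of x.
Initial conditions: a_0 = -2, a_1 = -2.
Setting the coefficient of each power of x to zero and solving order by order (substituting the coefficients already found):
  x^0: 2 a_2 + 4 a_0 = 0  ->  2 a_2 = -4 a_0 = 8  ->  a_2 = 4
  x^1: 6 a_3 + 7 a_1 = 0  ->  6 a_3 = -7 a_1 = 14  ->  a_3 = 7/3
  x^2: 12 a_4 + 10 a_2 = 0  ->  12 a_4 = -10 a_2 = -40  ->  a_4 = -10/3
Truncated series: y(x) = -2 - 2 x + 4 x^2 + (7/3) x^3 - (10/3) x^4 + O(x^5).

a_0 = -2; a_1 = -2; a_2 = 4; a_3 = 7/3; a_4 = -10/3


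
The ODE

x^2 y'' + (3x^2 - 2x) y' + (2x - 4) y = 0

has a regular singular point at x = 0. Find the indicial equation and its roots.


Divide by x^2 to reach normal form y'' + P_1(x) y' + P_2(x) y = 0 with P_1(x) = 3 - 2/x and P_2(x) = 2/x - 4/x^2.
x = 0 is a singular point because the y'-coefficient 3 - 2/x has a pole at x = 0 and the y-coefficient 2/x - 4/x^2 has a pole at x = 0.
It is a regular singular point because x P_1(x) = p(x) = 3x - 2 and x^2 P_2(x) = q(x) = 2x - 4 are polynomials, hence analytic at x = 0.
p(0) = -2,  q(0) = -4.
Indicial equation: r(r-1) + p(0) r + q(0) = 0, i.e. r^2 + (p(0) - 1) r + q(0) = 0, i.e. r^2 - 3 r - 4 = 0.
Discriminant: (-3)^2 - 4(-4) = 25, so r = (3 ± 5)/2.
Solving: r_1 = 4, r_2 = -1.

indicial: r^2 - 3 r - 4 = 0; roots r_1 = 4, r_2 = -1


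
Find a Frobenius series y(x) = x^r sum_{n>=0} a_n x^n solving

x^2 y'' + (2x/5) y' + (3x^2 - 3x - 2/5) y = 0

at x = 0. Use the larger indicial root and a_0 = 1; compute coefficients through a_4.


Write in Frobenius form y'' + (p(x)/x) y' + (q(x)/x^2) y = 0:
  p(x) = 2/5,  q(x) = 3x^2 - 3x - 2/5.
Indicial equation: r(r-1) + (2/5) r + (-2/5) = 0 -> roots r_1 = 1, r_2 = -2/5.
Take r = r_1 = 1. Let y(x) = x^r sum_{n>=0} a_n x^n with a_0 = 1.
Substitute y = x^r sum a_n x^n and match x^{r+n}. The recurrence is
  D(n) a_n - 3 a_{n-1} + 3 a_{n-2} = 0,  where D(n) = (r+n)(r+n-1) + (2/5)(r+n) + (-2/5).
  a_n = [3 a_{n-1} - 3 a_{n-2}] / D(n).
Since the indicial polynomial factors as (r - r_1)(r - r_2), D(n) = (r_1 + n - r_1)(r_1 + n - r_2) = n(n + 7/5).
Evaluating step by step (a_0 = 1):
  n = 1: D(1) = 1(1 + 7/5) = 12/5; numerator = 3(1) = 3; a_1 = (3)/(12/5) = 5/4
  n = 2: D(2) = 2(2 + 7/5) = 34/5; numerator = 3(5/4) - 3(1) = 3/4; a_2 = (3/4)/(34/5) = 15/136
  n = 3: D(3) = 3(3 + 7/5) = 66/5; numerator = 3(15/136) - 3(5/4) = -465/136; a_3 = (-465/136)/(66/5) = -775/2992
  n = 4: D(4) = 4(4 + 7/5) = 108/5; numerator = 3(-775/2992) - 3(15/136) = -195/176; a_4 = (-195/176)/(108/5) = -325/6336

r = 1; a_0 = 1; a_1 = 5/4; a_2 = 15/136; a_3 = -775/2992; a_4 = -325/6336


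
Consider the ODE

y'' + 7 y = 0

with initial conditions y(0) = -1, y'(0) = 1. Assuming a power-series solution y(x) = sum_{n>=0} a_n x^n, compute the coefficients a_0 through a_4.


Ansatz: y(x) = sum_{n>=0} a_n x^n, so y'(x) = sum_{n>=1} n a_n x^(n-1) and y''(x) = sum_{n>=2} n(n-1) a_n x^(n-2).
Substitute into P(x) y'' + Q(x) y' + R(x) y = 0 with P(x) = 1, Q(x) = 0, R(x) = 7, and match powers of x.
Initial conditions: a_0 = -1, a_1 = 1.
Setting the coefficient of each power of x to zero and solving order by order (substituting the coefficients already found):
  x^0: 2 a_2 + 7 a_0 = 0  ->  2 a_2 = -7 a_0 = 7  ->  a_2 = 7/2
  x^1: 6 a_3 + 7 a_1 = 0  ->  6 a_3 = -7 a_1 = -7  ->  a_3 = -7/6
  x^2: 12 a_4 + 7 a_2 = 0  ->  12 a_4 = -7 a_2 = -49/2  ->  a_4 = -49/24
Truncated series: y(x) = -1 + x + (7/2) x^2 - (7/6) x^3 - (49/24) x^4 + O(x^5).

a_0 = -1; a_1 = 1; a_2 = 7/2; a_3 = -7/6; a_4 = -49/24


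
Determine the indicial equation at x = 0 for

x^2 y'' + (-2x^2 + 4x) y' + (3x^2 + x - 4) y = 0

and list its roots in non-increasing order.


Divide by x^2 to reach normal form y'' + P_1(x) y' + P_2(x) y = 0 with P_1(x) = -2 + 4/x and P_2(x) = 3 + 1/x - 4/x^2.
x = 0 is a singular point because the y'-coefficient -2 + 4/x has a pole at x = 0 and the y-coefficient 3 + 1/x - 4/x^2 has a pole at x = 0.
It is a regular singular point because x P_1(x) = p(x) = 4 - 2x and x^2 P_2(x) = q(x) = 3x^2 + x - 4 are polynomials, hence analytic at x = 0.
p(0) = 4,  q(0) = -4.
Indicial equation: r(r-1) + p(0) r + q(0) = 0, i.e. r^2 + (p(0) - 1) r + q(0) = 0, i.e. r^2 + 3 r - 4 = 0.
Discriminant: (3)^2 - 4(-4) = 25, so r = (-3 ± 5)/2.
Solving: r_1 = 1, r_2 = -4.

indicial: r^2 + 3 r - 4 = 0; roots r_1 = 1, r_2 = -4


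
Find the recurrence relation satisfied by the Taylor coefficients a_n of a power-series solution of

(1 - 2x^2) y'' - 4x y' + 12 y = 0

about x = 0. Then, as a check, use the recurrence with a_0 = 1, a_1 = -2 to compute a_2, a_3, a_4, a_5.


Substitute y = sum_n a_n x^n.
(1 - 2 x^2) y'' contributes (n+2)(n+1) a_{n+2} - 2 n(n-1) a_n at x^n.
-4 x y'(x) contributes -4 n a_n at x^n.
12 y(x) contributes 12 a_n at x^n.
Matching x^n: (n+2)(n+1) a_{n+2} + (-2 n(n-1) - 4 n + 12) a_n = 0.
Thus a_{n+2} = (2 n(n-1) + 4 n - 12) / ((n+1)(n+2)) * a_n.

Check with a_0 = 1, a_1 = -2 (apply the recurrence for n = 0, 1, 2, 3): a_0 = 1, a_1 = -2, a_2 = -6, a_3 = 8/3, a_4 = 0, a_5 = 8/5.

a_(n+2) = (2 n(n-1) + 4 n - 12) / ((n+1)(n+2)) * a_n; check: a_0 = 1, a_1 = -2, a_2 = -6, a_3 = 8/3, a_4 = 0, a_5 = 8/5


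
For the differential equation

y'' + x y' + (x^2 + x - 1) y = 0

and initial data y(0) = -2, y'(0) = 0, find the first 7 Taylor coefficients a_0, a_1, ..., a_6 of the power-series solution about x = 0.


Ansatz: y(x) = sum_{n>=0} a_n x^n, so y'(x) = sum_{n>=1} n a_n x^(n-1) and y''(x) = sum_{n>=2} n(n-1) a_n x^(n-2).
Substitute into P(x) y'' + Q(x) y' + R(x) y = 0 with P(x) = 1, Q(x) = x, R(x) = x^2 + x - 1, and match powers of x.
Initial conditions: a_0 = -2, a_1 = 0.
Setting the coefficient of each power of x to zero and solving order by order (substituting the coefficients already found):
  x^0: 2 a_2 - a_0 = 0  ->  2 a_2 = a_0 = -2  ->  a_2 = -1
  x^1: 6 a_3 + a_0 = 0  ->  6 a_3 = -a_0 = 2  ->  a_3 = 1/3
  x^2: 12 a_4 + a_2 + a_1 + a_0 = 0  ->  12 a_4 = -a_2 - a_1 - a_0 = 3  ->  a_4 = 1/4
  x^3: 20 a_5 + 2 a_3 + a_2 + a_1 = 0  ->  20 a_5 = -2 a_3 - a_2 - a_1 = 1/3  ->  a_5 = 1/60
  x^4: 30 a_6 + 3 a_4 + a_3 + a_2 = 0  ->  30 a_6 = -3 a_4 - a_3 - a_2 = -1/12  ->  a_6 = -1/360
Truncated series: y(x) = -2 - x^2 + (1/3) x^3 + (1/4) x^4 + (1/60) x^5 - (1/360) x^6 + O(x^7).

a_0 = -2; a_1 = 0; a_2 = -1; a_3 = 1/3; a_4 = 1/4; a_5 = 1/60; a_6 = -1/360


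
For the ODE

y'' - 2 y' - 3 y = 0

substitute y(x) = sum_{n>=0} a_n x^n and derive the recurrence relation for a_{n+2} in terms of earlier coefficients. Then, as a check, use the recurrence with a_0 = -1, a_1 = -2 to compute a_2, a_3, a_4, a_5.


Substitute y = sum_n a_n x^n.
y''(x) has coefficient (n+2)(n+1) a_{n+2} at x^n;
-2 y'(x) has coefficient -2 (n+1) a_{n+1} at x^n;
-3 y(x) has coefficient -3 a_n at x^n.
Matching x^n: (n+2)(n+1) a_{n+2} - 2 (n+1) a_{n+1} - 3 a_n = 0.
Thus a_{n+2} = [2 (n+1) a_{n+1} + 3 a_n] / ((n+1)(n+2)).

Check with a_0 = -1, a_1 = -2 (apply the recurrence for n = 0, 1, 2, 3): a_0 = -1, a_1 = -2, a_2 = -7/2, a_3 = -10/3, a_4 = -61/24, a_5 = -91/60.

a_(n+2) = [2 (n+1) a_(n+1) + 3 a_n] / ((n+1)(n+2)); check: a_0 = -1, a_1 = -2, a_2 = -7/2, a_3 = -10/3, a_4 = -61/24, a_5 = -91/60


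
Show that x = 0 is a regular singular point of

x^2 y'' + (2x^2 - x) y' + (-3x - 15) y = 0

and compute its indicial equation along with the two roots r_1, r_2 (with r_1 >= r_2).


Divide by x^2 to reach normal form y'' + P_1(x) y' + P_2(x) y = 0 with P_1(x) = 2 - 1/x and P_2(x) = -3/x - 15/x^2.
x = 0 is a singular point because the y'-coefficient 2 - 1/x has a pole at x = 0 and the y-coefficient -3/x - 15/x^2 has a pole at x = 0.
It is a regular singular point because x P_1(x) = p(x) = 2x - 1 and x^2 P_2(x) = q(x) = -3x - 15 are polynomials, hence analytic at x = 0.
p(0) = -1,  q(0) = -15.
Indicial equation: r(r-1) + p(0) r + q(0) = 0, i.e. r^2 + (p(0) - 1) r + q(0) = 0, i.e. r^2 - 2 r - 15 = 0.
Discriminant: (-2)^2 - 4(-15) = 64, so r = (2 ± 8)/2.
Solving: r_1 = 5, r_2 = -3.

indicial: r^2 - 2 r - 15 = 0; roots r_1 = 5, r_2 = -3


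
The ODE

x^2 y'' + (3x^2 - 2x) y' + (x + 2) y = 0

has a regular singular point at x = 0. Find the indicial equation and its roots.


Divide by x^2 to reach normal form y'' + P_1(x) y' + P_2(x) y = 0 with P_1(x) = 3 - 2/x and P_2(x) = 1/x + 2/x^2.
x = 0 is a singular point because the y'-coefficient 3 - 2/x has a pole at x = 0 and the y-coefficient 1/x + 2/x^2 has a pole at x = 0.
It is a regular singular point because x P_1(x) = p(x) = 3x - 2 and x^2 P_2(x) = q(x) = x + 2 are polynomials, hence analytic at x = 0.
p(0) = -2,  q(0) = 2.
Indicial equation: r(r-1) + p(0) r + q(0) = 0, i.e. r^2 + (p(0) - 1) r + q(0) = 0, i.e. r^2 - 3 r + 2 = 0.
Discriminant: (-3)^2 - 4(2) = 1, so r = (3 ± 1)/2.
Solving: r_1 = 2, r_2 = 1.

indicial: r^2 - 3 r + 2 = 0; roots r_1 = 2, r_2 = 1


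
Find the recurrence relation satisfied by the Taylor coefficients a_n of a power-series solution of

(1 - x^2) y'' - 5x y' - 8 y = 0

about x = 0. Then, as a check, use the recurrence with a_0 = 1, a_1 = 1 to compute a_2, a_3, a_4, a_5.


Substitute y = sum_n a_n x^n.
(1 - 1 x^2) y'' contributes (n+2)(n+1) a_{n+2} - n(n-1) a_n at x^n.
-5 x y'(x) contributes -5 n a_n at x^n.
-8 y(x) contributes -8 a_n at x^n.
Matching x^n: (n+2)(n+1) a_{n+2} + (-n(n-1) - 5 n - 8) a_n = 0.
Thus a_{n+2} = (n(n-1) + 5 n + 8) / ((n+1)(n+2)) * a_n.

Check with a_0 = 1, a_1 = 1 (apply the recurrence for n = 0, 1, 2, 3): a_0 = 1, a_1 = 1, a_2 = 4, a_3 = 13/6, a_4 = 20/3, a_5 = 377/120.

a_(n+2) = (n(n-1) + 5 n + 8) / ((n+1)(n+2)) * a_n; check: a_0 = 1, a_1 = 1, a_2 = 4, a_3 = 13/6, a_4 = 20/3, a_5 = 377/120


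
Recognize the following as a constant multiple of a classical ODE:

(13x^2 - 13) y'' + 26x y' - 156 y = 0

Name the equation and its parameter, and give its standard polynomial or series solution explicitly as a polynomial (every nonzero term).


All three coefficients share the factor -13; dividing through by -13 gives  (1 - x^2) y'' - 2x y' + 12 y = 0.
This matches the Legendre equation (1 - x^2) y'' - 2x y' + n(n+1) y = 0 (note the -2x y' term) with n(n+1) = 12, so n = 3; the polynomial solution is P_3(x).
With y = sum_k a_k x^k, matching x^k gives (k+2)(k+1) a_{k+2} = [k(k+1) - n(n+1)] a_k = (k - 3)(k + 4) a_k. The right side vanishes at k = 3, so the series with the parity of 3 terminates at degree 3.
Standard normalization (P_n(1) = 1): leading coefficient (2n)!/(2^n (n!)^2) = 720/(8*36) = 5/2, so a_3 = 5/2. Work downward with a_k = (k+1)(k+2) a_{k+2} / ((k - 3)(k + 4)):
  a_1 = (2)(3)(5/2) / ((1 - 3)(1 + 4)) = 15/(-10) = -3/2
Hence P_3(x) = 5 x^3/2 - 3 x/2.

P_3(x); series = 5 x^3/2 - 3 x/2


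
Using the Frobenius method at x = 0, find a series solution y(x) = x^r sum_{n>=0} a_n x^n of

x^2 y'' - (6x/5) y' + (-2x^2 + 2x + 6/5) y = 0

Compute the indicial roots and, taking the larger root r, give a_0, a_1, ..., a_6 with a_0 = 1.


Write in Frobenius form y'' + (p(x)/x) y' + (q(x)/x^2) y = 0:
  p(x) = -6/5,  q(x) = -2x^2 + 2x + 6/5.
Indicial equation: r(r-1) + (-6/5) r + (6/5) = 0 -> roots r_1 = 6/5, r_2 = 1.
Take r = r_1 = 6/5. Let y(x) = x^r sum_{n>=0} a_n x^n with a_0 = 1.
Substitute y = x^r sum a_n x^n and match x^{r+n}. The recurrence is
  D(n) a_n + 2 a_{n-1} - 2 a_{n-2} = 0,  where D(n) = (r+n)(r+n-1) + (-6/5)(r+n) + (6/5).
  a_n = [-2 a_{n-1} + 2 a_{n-2}] / D(n).
Since the indicial polynomial factors as (r - r_1)(r - r_2), D(n) = (r_1 + n - r_1)(r_1 + n - r_2) = n(n + 1/5).
Evaluating step by step (a_0 = 1):
  n = 1: D(1) = 1(1 + 1/5) = 6/5; numerator = -2(1) = -2; a_1 = (-2)/(6/5) = -5/3
  n = 2: D(2) = 2(2 + 1/5) = 22/5; numerator = -2(-5/3) + 2(1) = 16/3; a_2 = (16/3)/(22/5) = 40/33
  n = 3: D(3) = 3(3 + 1/5) = 48/5; numerator = -2(40/33) + 2(-5/3) = -190/33; a_3 = (-190/33)/(48/5) = -475/792
  n = 4: D(4) = 4(4 + 1/5) = 84/5; numerator = -2(-475/792) + 2(40/33) = 1435/396; a_4 = (1435/396)/(84/5) = 1025/4752
  n = 5: D(5) = 5(5 + 1/5) = 26; numerator = -2(1025/4752) + 2(-475/792) = -3875/2376; a_5 = (-3875/2376)/(26) = -3875/61776
  n = 6: D(6) = 6(6 + 1/5) = 186/5; numerator = -2(-3875/61776) + 2(1025/4752) = 2150/3861; a_6 = (2150/3861)/(186/5) = 5375/359073

r = 6/5; a_0 = 1; a_1 = -5/3; a_2 = 40/33; a_3 = -475/792; a_4 = 1025/4752; a_5 = -3875/61776; a_6 = 5375/359073


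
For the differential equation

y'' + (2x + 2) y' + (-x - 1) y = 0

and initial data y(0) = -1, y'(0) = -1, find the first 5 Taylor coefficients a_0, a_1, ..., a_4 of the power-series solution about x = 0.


Ansatz: y(x) = sum_{n>=0} a_n x^n, so y'(x) = sum_{n>=1} n a_n x^(n-1) and y''(x) = sum_{n>=2} n(n-1) a_n x^(n-2).
Substitute into P(x) y'' + Q(x) y' + R(x) y = 0 with P(x) = 1, Q(x) = 2x + 2, R(x) = -x - 1, and match powers of x.
Initial conditions: a_0 = -1, a_1 = -1.
Setting the coefficient of each power of x to zero and solving order by order (substituting the coefficients already found):
  x^0: 2 a_2 + 2 a_1 - a_0 = 0  ->  2 a_2 = -2 a_1 + a_0 = 1  ->  a_2 = 1/2
  x^1: 6 a_3 + 4 a_2 + a_1 - a_0 = 0  ->  6 a_3 = -4 a_2 - a_1 + a_0 = -2  ->  a_3 = -1/3
  x^2: 12 a_4 + 6 a_3 + 3 a_2 - a_1 = 0  ->  12 a_4 = -6 a_3 - 3 a_2 + a_1 = -1/2  ->  a_4 = -1/24
Truncated series: y(x) = -1 - x + (1/2) x^2 - (1/3) x^3 - (1/24) x^4 + O(x^5).

a_0 = -1; a_1 = -1; a_2 = 1/2; a_3 = -1/3; a_4 = -1/24


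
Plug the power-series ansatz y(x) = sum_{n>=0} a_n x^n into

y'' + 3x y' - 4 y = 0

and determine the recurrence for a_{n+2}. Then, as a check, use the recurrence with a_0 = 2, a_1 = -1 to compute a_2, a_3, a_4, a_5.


Substitute y = sum_n a_n x^n.
y''(x) has coefficient (n+2)(n+1) a_{n+2} at x^n;
3 x y'(x) has coefficient 3 n a_n at x^n (shift);
-4 y(x) has coefficient -4 a_n at x^n.
Matching x^n: (n+2)(n+1) a_{n+2} + (3n - 4) a_n = 0.
Thus a_{n+2} = (-3n + 4) / ((n+1)(n+2)) * a_n.

Check with a_0 = 2, a_1 = -1 (apply the recurrence for n = 0, 1, 2, 3): a_0 = 2, a_1 = -1, a_2 = 4, a_3 = -1/6, a_4 = -2/3, a_5 = 1/24.

a_(n+2) = (-3n + 4) / ((n+1)(n+2)) * a_n; check: a_0 = 2, a_1 = -1, a_2 = 4, a_3 = -1/6, a_4 = -2/3, a_5 = 1/24


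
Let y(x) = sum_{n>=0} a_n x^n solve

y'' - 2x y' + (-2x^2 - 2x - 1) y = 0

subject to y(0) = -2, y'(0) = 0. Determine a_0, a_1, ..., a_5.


Ansatz: y(x) = sum_{n>=0} a_n x^n, so y'(x) = sum_{n>=1} n a_n x^(n-1) and y''(x) = sum_{n>=2} n(n-1) a_n x^(n-2).
Substitute into P(x) y'' + Q(x) y' + R(x) y = 0 with P(x) = 1, Q(x) = -2x, R(x) = -2x^2 - 2x - 1, and match powers of x.
Initial conditions: a_0 = -2, a_1 = 0.
Setting the coefficient of each power of x to zero and solving order by order (substituting the coefficients already found):
  x^0: 2 a_2 - a_0 = 0  ->  2 a_2 = a_0 = -2  ->  a_2 = -1
  x^1: 6 a_3 - 3 a_1 - 2 a_0 = 0  ->  6 a_3 = 3 a_1 + 2 a_0 = -4  ->  a_3 = -2/3
  x^2: 12 a_4 - 5 a_2 - 2 a_1 - 2 a_0 = 0  ->  12 a_4 = 5 a_2 + 2 a_1 + 2 a_0 = -9  ->  a_4 = -3/4
  x^3: 20 a_5 - 7 a_3 - 2 a_2 - 2 a_1 = 0  ->  20 a_5 = 7 a_3 + 2 a_2 + 2 a_1 = -20/3  ->  a_5 = -1/3
Truncated series: y(x) = -2 - x^2 - (2/3) x^3 - (3/4) x^4 - (1/3) x^5 + O(x^6).

a_0 = -2; a_1 = 0; a_2 = -1; a_3 = -2/3; a_4 = -3/4; a_5 = -1/3


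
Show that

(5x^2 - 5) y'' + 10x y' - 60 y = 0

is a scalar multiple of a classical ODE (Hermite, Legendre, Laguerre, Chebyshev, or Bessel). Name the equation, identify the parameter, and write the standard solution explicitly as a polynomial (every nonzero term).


All three coefficients share the factor -5; dividing through by -5 gives  (1 - x^2) y'' - 2x y' + 12 y = 0.
This matches the Legendre equation (1 - x^2) y'' - 2x y' + n(n+1) y = 0 (note the -2x y' term) with n(n+1) = 12, so n = 3; the polynomial solution is P_3(x).
With y = sum_k a_k x^k, matching x^k gives (k+2)(k+1) a_{k+2} = [k(k+1) - n(n+1)] a_k = (k - 3)(k + 4) a_k. The right side vanishes at k = 3, so the series with the parity of 3 terminates at degree 3.
Standard normalization (P_n(1) = 1): leading coefficient (2n)!/(2^n (n!)^2) = 720/(8*36) = 5/2, so a_3 = 5/2. Work downward with a_k = (k+1)(k+2) a_{k+2} / ((k - 3)(k + 4)):
  a_1 = (2)(3)(5/2) / ((1 - 3)(1 + 4)) = 15/(-10) = -3/2
Hence P_3(x) = 5 x^3/2 - 3 x/2.

P_3(x); series = 5 x^3/2 - 3 x/2


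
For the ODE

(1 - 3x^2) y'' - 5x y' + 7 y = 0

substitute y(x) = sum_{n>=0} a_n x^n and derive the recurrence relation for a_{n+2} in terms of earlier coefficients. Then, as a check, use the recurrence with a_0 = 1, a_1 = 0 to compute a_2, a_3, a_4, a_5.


Substitute y = sum_n a_n x^n.
(1 - 3 x^2) y'' contributes (n+2)(n+1) a_{n+2} - 3 n(n-1) a_n at x^n.
-5 x y'(x) contributes -5 n a_n at x^n.
7 y(x) contributes 7 a_n at x^n.
Matching x^n: (n+2)(n+1) a_{n+2} + (-3 n(n-1) - 5 n + 7) a_n = 0.
Thus a_{n+2} = (3 n(n-1) + 5 n - 7) / ((n+1)(n+2)) * a_n.

Check with a_0 = 1, a_1 = 0 (apply the recurrence for n = 0, 1, 2, 3): a_0 = 1, a_1 = 0, a_2 = -7/2, a_3 = 0, a_4 = -21/8, a_5 = 0.

a_(n+2) = (3 n(n-1) + 5 n - 7) / ((n+1)(n+2)) * a_n; check: a_0 = 1, a_1 = 0, a_2 = -7/2, a_3 = 0, a_4 = -21/8, a_5 = 0
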